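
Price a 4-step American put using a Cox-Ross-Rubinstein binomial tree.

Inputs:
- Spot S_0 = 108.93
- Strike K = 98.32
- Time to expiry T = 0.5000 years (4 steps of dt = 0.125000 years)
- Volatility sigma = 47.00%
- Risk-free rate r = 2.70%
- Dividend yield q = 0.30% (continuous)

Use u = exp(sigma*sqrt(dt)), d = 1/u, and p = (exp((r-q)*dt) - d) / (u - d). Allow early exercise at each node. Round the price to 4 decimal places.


Answer: Price = V(0,0) = 9.0221

Derivation:
dt = T/N = 0.125000
u = exp(sigma*sqrt(dt)) = 1.180774; d = 1/u = 0.846902
p = (exp((r-q)*dt) - d) / (u - d) = 0.467552
Discount per step: exp(-r*dt) = 0.996631
Stock lattice S(k, i) with i counting down-moves:
  k=0: S(0,0) = 108.9300
  k=1: S(1,0) = 128.6217; S(1,1) = 92.2531
  k=2: S(2,0) = 151.8732; S(2,1) = 108.9300; S(2,2) = 78.1293
  k=3: S(3,0) = 179.3279; S(3,1) = 128.6217; S(3,2) = 92.2531; S(3,3) = 66.1679
  k=4: S(4,0) = 211.7457; S(4,1) = 151.8732; S(4,2) = 108.9300; S(4,3) = 78.1293; S(4,4) = 56.0377
Terminal payoffs V(N, i) = max(K - S_T, 0):
  V(4,0) = 0.000000; V(4,1) = 0.000000; V(4,2) = 0.000000; V(4,3) = 20.190689; V(4,4) = 42.282276
Backward induction: V(k, i) = exp(-r*dt) * [p * V(k+1, i) + (1-p) * V(k+1, i+1)]; then take max(V_cont, immediate exercise) for American.
  V(3,0) = exp(-r*dt) * [p*0.000000 + (1-p)*0.000000] = 0.000000; exercise = 0.000000; V(3,0) = max -> 0.000000
  V(3,1) = exp(-r*dt) * [p*0.000000 + (1-p)*0.000000] = 0.000000; exercise = 0.000000; V(3,1) = max -> 0.000000
  V(3,2) = exp(-r*dt) * [p*0.000000 + (1-p)*20.190689] = 10.714275; exercise = 6.066947; V(3,2) = max -> 10.714275
  V(3,3) = exp(-r*dt) * [p*20.190689 + (1-p)*42.282276] = 31.845655; exercise = 32.152117; V(3,3) = max -> 32.152117
  V(2,0) = exp(-r*dt) * [p*0.000000 + (1-p)*0.000000] = 0.000000; exercise = 0.000000; V(2,0) = max -> 0.000000
  V(2,1) = exp(-r*dt) * [p*0.000000 + (1-p)*10.714275] = 5.685575; exercise = 0.000000; V(2,1) = max -> 5.685575
  V(2,2) = exp(-r*dt) * [p*10.714275 + (1-p)*32.152117] = 22.054257; exercise = 20.190689; V(2,2) = max -> 22.054257
  V(1,0) = exp(-r*dt) * [p*0.000000 + (1-p)*5.685575] = 3.017075; exercise = 0.000000; V(1,0) = max -> 3.017075
  V(1,1) = exp(-r*dt) * [p*5.685575 + (1-p)*22.054257] = 14.352529; exercise = 6.066947; V(1,1) = max -> 14.352529
  V(0,0) = exp(-r*dt) * [p*3.017075 + (1-p)*14.352529] = 9.022116; exercise = 0.000000; V(0,0) = max -> 9.022116


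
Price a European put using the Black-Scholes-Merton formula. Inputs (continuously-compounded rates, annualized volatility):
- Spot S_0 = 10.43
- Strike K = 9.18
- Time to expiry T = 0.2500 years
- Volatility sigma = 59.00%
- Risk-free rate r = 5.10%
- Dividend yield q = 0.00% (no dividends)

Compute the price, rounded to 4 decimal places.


d1 = (ln(S/K) + (r - q + 0.5*sigma^2) * T) / (sigma * sqrt(T)) = 0.62346293
d2 = d1 - sigma * sqrt(T) = 0.32846293
exp(-rT) = 0.98733094; exp(-qT) = 1.00000000
P = K * exp(-rT) * N(-d2) - S_0 * exp(-qT) * N(-d1)
N(-d1) = 0.26649018; N(-d2) = 0.37128083
P = 9.1800 * 0.98733094 * 0.37128083 - 10.4300 * 1.00000000 * 0.26649018 = 0.5857

Answer: Price = 0.5857


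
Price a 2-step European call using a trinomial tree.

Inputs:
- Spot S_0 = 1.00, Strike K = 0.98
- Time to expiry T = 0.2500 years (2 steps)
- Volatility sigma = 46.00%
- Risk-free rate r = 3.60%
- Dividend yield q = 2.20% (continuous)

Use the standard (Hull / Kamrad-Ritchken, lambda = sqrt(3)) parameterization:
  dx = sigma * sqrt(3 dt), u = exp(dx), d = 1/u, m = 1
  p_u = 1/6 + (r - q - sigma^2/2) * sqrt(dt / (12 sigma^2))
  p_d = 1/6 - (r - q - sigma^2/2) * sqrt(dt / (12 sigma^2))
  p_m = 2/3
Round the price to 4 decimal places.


dt = T/N = 0.125000; dx = sigma*sqrt(3*dt) = 0.281691
u = exp(dx) = 1.325370; d = 1/u = 0.754507
p_u = 0.146299, p_m = 0.666667, p_d = 0.187035
Discount per step: exp(-r*dt) = 0.995510
Stock lattice S(k, j) with j the centered position index:
  k=0: S(0,+0) = 1.0000
  k=1: S(1,-1) = 0.7545; S(1,+0) = 1.0000; S(1,+1) = 1.3254
  k=2: S(2,-2) = 0.5693; S(2,-1) = 0.7545; S(2,+0) = 1.0000; S(2,+1) = 1.3254; S(2,+2) = 1.7566
Terminal payoffs V(N, j) = max(S_T - K, 0):
  V(2,-2) = 0.000000; V(2,-1) = 0.000000; V(2,+0) = 0.020000; V(2,+1) = 0.345370; V(2,+2) = 0.776604
Backward induction: V(k, j) = exp(-r*dt) * [p_u * V(k+1, j+1) + p_m * V(k+1, j) + p_d * V(k+1, j-1)]
  V(1,-1) = exp(-r*dt) * [p_u*0.020000 + p_m*0.000000 + p_d*0.000000] = 0.002913
  V(1,+0) = exp(-r*dt) * [p_u*0.345370 + p_m*0.020000 + p_d*0.000000] = 0.063574
  V(1,+1) = exp(-r*dt) * [p_u*0.776604 + p_m*0.345370 + p_d*0.020000] = 0.346043
  V(0,+0) = exp(-r*dt) * [p_u*0.346043 + p_m*0.063574 + p_d*0.002913] = 0.093133

Answer: Price = V(0,0) = 0.0931


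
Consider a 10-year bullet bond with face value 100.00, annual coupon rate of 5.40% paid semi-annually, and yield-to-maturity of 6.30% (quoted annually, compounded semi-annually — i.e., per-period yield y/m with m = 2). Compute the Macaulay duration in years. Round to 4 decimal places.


Answer: Macaulay duration = 7.7678 years

Derivation:
Coupon per period c = face * coupon_rate / m = 2.700000
Periods per year m = 2; per-period yield y/m = 0.031500
Number of cashflows N = 20
Cashflows (t years, CF_t, discount factor 1/(1+y/m)^(m*t), PV):
  t = 0.5000: CF_t = 2.700000, DF = 0.969462, PV = 2.617547
  t = 1.0000: CF_t = 2.700000, DF = 0.939856, PV = 2.537612
  t = 1.5000: CF_t = 2.700000, DF = 0.911155, PV = 2.460119
  t = 2.0000: CF_t = 2.700000, DF = 0.883330, PV = 2.384991
  t = 2.5000: CF_t = 2.700000, DF = 0.856355, PV = 2.312159
  t = 3.0000: CF_t = 2.700000, DF = 0.830204, PV = 2.241550
  t = 3.5000: CF_t = 2.700000, DF = 0.804851, PV = 2.173097
  t = 4.0000: CF_t = 2.700000, DF = 0.780272, PV = 2.106735
  t = 4.5000: CF_t = 2.700000, DF = 0.756444, PV = 2.042399
  t = 5.0000: CF_t = 2.700000, DF = 0.733344, PV = 1.980028
  t = 5.5000: CF_t = 2.700000, DF = 0.710949, PV = 1.919562
  t = 6.0000: CF_t = 2.700000, DF = 0.689238, PV = 1.860943
  t = 6.5000: CF_t = 2.700000, DF = 0.668190, PV = 1.804113
  t = 7.0000: CF_t = 2.700000, DF = 0.647785, PV = 1.749019
  t = 7.5000: CF_t = 2.700000, DF = 0.628003, PV = 1.695607
  t = 8.0000: CF_t = 2.700000, DF = 0.608825, PV = 1.643827
  t = 8.5000: CF_t = 2.700000, DF = 0.590232, PV = 1.593627
  t = 9.0000: CF_t = 2.700000, DF = 0.572208, PV = 1.544961
  t = 9.5000: CF_t = 2.700000, DF = 0.554734, PV = 1.497781
  t = 10.0000: CF_t = 102.700000, DF = 0.537793, PV = 55.231368
Price P = sum_t PV_t = 93.397047
Macaulay numerator sum_t t * PV_t:
  t * PV_t at t = 0.5000: 1.308774
  t * PV_t at t = 1.0000: 2.537612
  t * PV_t at t = 1.5000: 3.690178
  t * PV_t at t = 2.0000: 4.769983
  t * PV_t at t = 2.5000: 5.780396
  t * PV_t at t = 3.0000: 6.724649
  t * PV_t at t = 3.5000: 7.605840
  t * PV_t at t = 4.0000: 8.426940
  t * PV_t at t = 4.5000: 9.190797
  t * PV_t at t = 5.0000: 9.900142
  t * PV_t at t = 5.5000: 10.557593
  t * PV_t at t = 6.0000: 11.165656
  t * PV_t at t = 6.5000: 11.726735
  t * PV_t at t = 7.0000: 12.243133
  t * PV_t at t = 7.5000: 12.717055
  t * PV_t at t = 8.0000: 13.150614
  t * PV_t at t = 8.5000: 13.545834
  t * PV_t at t = 9.0000: 13.904651
  t * PV_t at t = 9.5000: 14.228921
  t * PV_t at t = 10.0000: 552.313676
Macaulay duration D = (sum_t t * PV_t) / P = 725.489178 / 93.397047 = 7.767796


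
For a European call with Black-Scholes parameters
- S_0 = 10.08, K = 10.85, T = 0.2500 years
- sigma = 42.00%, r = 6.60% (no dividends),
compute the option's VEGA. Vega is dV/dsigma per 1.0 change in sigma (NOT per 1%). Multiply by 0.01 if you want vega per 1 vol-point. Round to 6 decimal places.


Answer: Vega = 1.982839

Derivation:
d1 = -0.1669610350; d2 = -0.3769610350
phi(d1) = 0.3934203968; exp(-qT) = 1.0000000000; exp(-rT) = 0.9836353794
Vega = S * exp(-qT) * phi(d1) * sqrt(T) = 10.0800 * 1.0000000000 * 0.3934203968 * 0.5000000000 = 1.982839


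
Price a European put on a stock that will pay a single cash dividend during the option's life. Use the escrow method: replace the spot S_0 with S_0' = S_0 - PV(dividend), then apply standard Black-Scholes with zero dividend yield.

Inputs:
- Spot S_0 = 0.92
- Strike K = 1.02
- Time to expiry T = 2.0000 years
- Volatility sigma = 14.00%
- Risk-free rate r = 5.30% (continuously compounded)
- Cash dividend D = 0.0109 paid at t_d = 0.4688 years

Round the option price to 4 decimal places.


Answer: Price = 0.0761

Derivation:
PV(D) = D * exp(-r * t_d) = 0.0109 * 0.97545973 = 0.01063251
S_0' = S_0 - PV(D) = 0.9200 - 0.01063251 = 0.90936749
d1 = (ln(S_0'/K) + (r + sigma^2/2)*T) / (sigma*sqrt(T)) = 0.05450472
d2 = d1 - sigma*sqrt(T) = -0.14348518
exp(-rT) = 0.89942465
N(-d1) = 0.47826652; N(-d2) = 0.55704649
P = K * exp(-rT) * N(-d2) - S_0' * N(-d1) = 1.0200 * 0.89942465 * 0.55704649 - 0.90936749 * 0.47826652 = 0.0761


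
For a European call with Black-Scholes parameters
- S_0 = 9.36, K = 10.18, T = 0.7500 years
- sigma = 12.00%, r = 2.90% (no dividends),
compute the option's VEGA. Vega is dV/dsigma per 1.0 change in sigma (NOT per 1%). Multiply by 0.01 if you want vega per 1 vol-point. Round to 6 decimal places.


Answer: Vega = 2.784717

Derivation:
d1 = -0.5468442418; d2 = -0.6507672902
phi(d1) = 0.3435378976; exp(-qT) = 1.0000000000; exp(-rT) = 0.9784848257
Vega = S * exp(-qT) * phi(d1) * sqrt(T) = 9.3600 * 1.0000000000 * 0.3435378976 * 0.8660254038 = 2.784717


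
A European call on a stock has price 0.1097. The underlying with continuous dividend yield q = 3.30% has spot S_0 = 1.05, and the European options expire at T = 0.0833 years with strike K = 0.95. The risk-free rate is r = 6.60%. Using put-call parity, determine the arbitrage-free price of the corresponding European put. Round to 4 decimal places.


Put-call parity: C - P = S_0 * exp(-qT) - K * exp(-rT).
S_0 * exp(-qT) = 1.0500 * 0.99725487 = 1.04711762
K * exp(-rT) = 0.9500 * 0.99451729 = 0.94479142
P = C - S*exp(-qT) + K*exp(-rT)
P = 0.1097 - 1.04711762 + 0.94479142 = 0.0074

Answer: Put price = 0.0074


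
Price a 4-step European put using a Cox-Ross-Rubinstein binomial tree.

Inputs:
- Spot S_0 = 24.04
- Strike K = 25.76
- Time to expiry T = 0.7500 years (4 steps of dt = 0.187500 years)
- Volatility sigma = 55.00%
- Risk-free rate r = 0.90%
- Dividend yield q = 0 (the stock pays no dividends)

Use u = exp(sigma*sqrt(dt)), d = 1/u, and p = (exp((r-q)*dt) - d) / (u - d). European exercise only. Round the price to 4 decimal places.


Answer: Price = V(0,0) = 5.4679

Derivation:
dt = T/N = 0.187500
u = exp(sigma*sqrt(dt)) = 1.268908; d = 1/u = 0.788079
p = (exp((r-q)*dt) - d) / (u - d) = 0.444253
Discount per step: exp(-r*dt) = 0.998314
Stock lattice S(k, i) with i counting down-moves:
  k=0: S(0,0) = 24.0400
  k=1: S(1,0) = 30.5046; S(1,1) = 18.9454
  k=2: S(2,0) = 38.7075; S(2,1) = 24.0400; S(2,2) = 14.9305
  k=3: S(3,0) = 49.1163; S(3,1) = 30.5046; S(3,2) = 18.9454; S(3,3) = 11.7664
  k=4: S(4,0) = 62.3240; S(4,1) = 38.7075; S(4,2) = 24.0400; S(4,3) = 14.9305; S(4,4) = 9.2729
Terminal payoffs V(N, i) = max(K - S_T, 0):
  V(4,0) = 0.000000; V(4,1) = 0.000000; V(4,2) = 1.720000; V(4,3) = 10.829514; V(4,4) = 16.487146
Backward induction: V(k, i) = exp(-r*dt) * [p * V(k+1, i) + (1-p) * V(k+1, i+1)].
  V(3,0) = exp(-r*dt) * [p*0.000000 + (1-p)*0.000000] = 0.000000
  V(3,1) = exp(-r*dt) * [p*0.000000 + (1-p)*1.720000] = 0.954273
  V(3,2) = exp(-r*dt) * [p*1.720000 + (1-p)*10.829514] = 6.771148
  V(3,3) = exp(-r*dt) * [p*10.829514 + (1-p)*16.487146] = 13.950165
  V(2,0) = exp(-r*dt) * [p*0.000000 + (1-p)*0.954273] = 0.529440
  V(2,1) = exp(-r*dt) * [p*0.954273 + (1-p)*6.771148] = 4.179924
  V(2,2) = exp(-r*dt) * [p*6.771148 + (1-p)*13.950165] = 10.742721
  V(1,0) = exp(-r*dt) * [p*0.529440 + (1-p)*4.179924] = 2.553872
  V(1,1) = exp(-r*dt) * [p*4.179924 + (1-p)*10.742721] = 7.813981
  V(0,0) = exp(-r*dt) * [p*2.553872 + (1-p)*7.813981] = 5.467926


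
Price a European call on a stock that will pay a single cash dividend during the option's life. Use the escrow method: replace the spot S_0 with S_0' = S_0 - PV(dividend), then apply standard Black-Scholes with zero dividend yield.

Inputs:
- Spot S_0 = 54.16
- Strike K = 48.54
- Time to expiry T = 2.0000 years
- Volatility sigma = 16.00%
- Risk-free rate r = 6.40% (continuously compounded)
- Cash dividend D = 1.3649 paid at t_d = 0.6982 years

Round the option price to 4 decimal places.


PV(D) = D * exp(-r * t_d) = 1.3649 * 0.95629886 = 1.30525231
S_0' = S_0 - PV(D) = 54.1600 - 1.30525231 = 52.85474769
d1 = (ln(S_0'/K) + (r + sigma^2/2)*T) / (sigma*sqrt(T)) = 1.05517718
d2 = d1 - sigma*sqrt(T) = 0.82890301
exp(-rT) = 0.87985338
N(d1) = 0.85432785; N(d2) = 0.79642035
C = S_0' * N(d1) - K * exp(-rT) * N(d2) = 52.85474769 * 0.85432785 - 48.5400 * 0.87985338 * 0.79642035 = 11.1417

Answer: Price = 11.1417


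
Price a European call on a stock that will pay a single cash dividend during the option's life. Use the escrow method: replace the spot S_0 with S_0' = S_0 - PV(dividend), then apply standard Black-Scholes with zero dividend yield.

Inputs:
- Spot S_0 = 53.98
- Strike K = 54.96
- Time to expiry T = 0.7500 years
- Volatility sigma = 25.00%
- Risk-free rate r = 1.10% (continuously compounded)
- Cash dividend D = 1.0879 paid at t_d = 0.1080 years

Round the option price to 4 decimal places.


Answer: Price = 3.8662

Derivation:
PV(D) = D * exp(-r * t_d) = 1.0879 * 0.99881271 = 1.08660834
S_0' = S_0 - PV(D) = 53.9800 - 1.08660834 = 52.89339166
d1 = (ln(S_0'/K) + (r + sigma^2/2)*T) / (sigma*sqrt(T)) = -0.03066764
d2 = d1 - sigma*sqrt(T) = -0.24717399
exp(-rT) = 0.99178394
N(d1) = 0.48776730; N(d2) = 0.40238679
C = S_0' * N(d1) - K * exp(-rT) * N(d2) = 52.89339166 * 0.48776730 - 54.9600 * 0.99178394 * 0.40238679 = 3.8662


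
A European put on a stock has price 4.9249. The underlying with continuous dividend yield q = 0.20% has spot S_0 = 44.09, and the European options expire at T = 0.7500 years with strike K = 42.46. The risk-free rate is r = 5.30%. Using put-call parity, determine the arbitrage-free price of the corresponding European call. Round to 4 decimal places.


Answer: Call price = 8.1435

Derivation:
Put-call parity: C - P = S_0 * exp(-qT) - K * exp(-rT).
S_0 * exp(-qT) = 44.0900 * 0.99850112 = 44.02391458
K * exp(-rT) = 42.4600 * 0.96102967 = 40.80531964
C = P + S*exp(-qT) - K*exp(-rT)
C = 4.9249 + 44.02391458 - 40.80531964 = 8.1435


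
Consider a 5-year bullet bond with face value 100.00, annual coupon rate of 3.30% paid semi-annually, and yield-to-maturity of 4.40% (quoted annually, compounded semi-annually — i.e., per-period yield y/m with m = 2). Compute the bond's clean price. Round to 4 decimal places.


Coupon per period c = face * coupon_rate / m = 1.650000
Periods per year m = 2; per-period yield y/m = 0.022000
Number of cashflows N = 10
Cashflows (t years, CF_t, discount factor 1/(1+y/m)^(m*t), PV):
  t = 0.5000: CF_t = 1.650000, DF = 0.978474, PV = 1.614481
  t = 1.0000: CF_t = 1.650000, DF = 0.957411, PV = 1.579727
  t = 1.5000: CF_t = 1.650000, DF = 0.936801, PV = 1.545722
  t = 2.0000: CF_t = 1.650000, DF = 0.916635, PV = 1.512448
  t = 2.5000: CF_t = 1.650000, DF = 0.896903, PV = 1.479890
  t = 3.0000: CF_t = 1.650000, DF = 0.877596, PV = 1.448033
  t = 3.5000: CF_t = 1.650000, DF = 0.858704, PV = 1.416862
  t = 4.0000: CF_t = 1.650000, DF = 0.840220, PV = 1.386362
  t = 4.5000: CF_t = 1.650000, DF = 0.822133, PV = 1.356519
  t = 5.0000: CF_t = 101.650000, DF = 0.804435, PV = 81.770834
Price P = sum_t PV_t = 95.110879

Answer: Price = 95.1109


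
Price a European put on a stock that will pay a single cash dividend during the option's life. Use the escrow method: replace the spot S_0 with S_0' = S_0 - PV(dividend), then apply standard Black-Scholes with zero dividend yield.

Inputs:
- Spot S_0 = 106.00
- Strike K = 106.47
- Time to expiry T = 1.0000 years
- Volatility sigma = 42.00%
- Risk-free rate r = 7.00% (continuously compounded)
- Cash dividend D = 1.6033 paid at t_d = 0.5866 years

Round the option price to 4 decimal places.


Answer: Price = 14.4718

Derivation:
PV(D) = D * exp(-r * t_d) = 1.6033 * 0.95976962 = 1.53879864
S_0' = S_0 - PV(D) = 106.0000 - 1.53879864 = 104.46120136
d1 = (ln(S_0'/K) + (r + sigma^2/2)*T) / (sigma*sqrt(T)) = 0.33131540
d2 = d1 - sigma*sqrt(T) = -0.08868460
exp(-rT) = 0.93239382
N(-d1) = 0.37020313; N(-d2) = 0.53533371
P = K * exp(-rT) * N(-d2) - S_0' * N(-d1) = 106.4700 * 0.93239382 * 0.53533371 - 104.46120136 * 0.37020313 = 14.4718


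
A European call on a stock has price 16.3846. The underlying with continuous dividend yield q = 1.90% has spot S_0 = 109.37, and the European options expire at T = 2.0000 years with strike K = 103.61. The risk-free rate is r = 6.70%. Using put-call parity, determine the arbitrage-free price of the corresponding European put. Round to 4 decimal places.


Answer: Put price = 1.7090

Derivation:
Put-call parity: C - P = S_0 * exp(-qT) - K * exp(-rT).
S_0 * exp(-qT) = 109.3700 * 0.96271294 = 105.29191435
K * exp(-rT) = 103.6100 * 0.87459006 = 90.61627659
P = C - S*exp(-qT) + K*exp(-rT)
P = 16.3846 - 105.29191435 + 90.61627659 = 1.7090


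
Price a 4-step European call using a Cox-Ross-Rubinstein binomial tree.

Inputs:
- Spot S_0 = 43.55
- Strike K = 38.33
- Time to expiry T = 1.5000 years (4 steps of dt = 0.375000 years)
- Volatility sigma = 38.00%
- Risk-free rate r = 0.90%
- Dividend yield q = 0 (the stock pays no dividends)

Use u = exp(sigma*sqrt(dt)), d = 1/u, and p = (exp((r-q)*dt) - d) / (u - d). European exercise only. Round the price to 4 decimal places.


dt = T/N = 0.375000
u = exp(sigma*sqrt(dt)) = 1.262005; d = 1/u = 0.792390
p = (exp((r-q)*dt) - d) / (u - d) = 0.449285
Discount per step: exp(-r*dt) = 0.996631
Stock lattice S(k, i) with i counting down-moves:
  k=0: S(0,0) = 43.5500
  k=1: S(1,0) = 54.9603; S(1,1) = 34.5086
  k=2: S(2,0) = 69.3602; S(2,1) = 43.5500; S(2,2) = 27.3443
  k=3: S(3,0) = 87.5329; S(3,1) = 54.9603; S(3,2) = 34.5086; S(3,3) = 21.6673
  k=4: S(4,0) = 110.4669; S(4,1) = 69.3602; S(4,2) = 43.5500; S(4,3) = 27.3443; S(4,4) = 17.1690
Terminal payoffs V(N, i) = max(S_T - K, 0):
  V(4,0) = 72.136886; V(4,1) = 31.030168; V(4,2) = 5.220000; V(4,3) = 0.000000; V(4,4) = 0.000000
Backward induction: V(k, i) = exp(-r*dt) * [p * V(k+1, i) + (1-p) * V(k+1, i+1)].
  V(3,0) = exp(-r*dt) * [p*72.136886 + (1-p)*31.030168] = 49.332007
  V(3,1) = exp(-r*dt) * [p*31.030168 + (1-p)*5.220000] = 16.759452
  V(3,2) = exp(-r*dt) * [p*5.220000 + (1-p)*0.000000] = 2.337364
  V(3,3) = exp(-r*dt) * [p*0.000000 + (1-p)*0.000000] = 0.000000
  V(2,0) = exp(-r*dt) * [p*49.332007 + (1-p)*16.759452] = 31.288024
  V(2,1) = exp(-r*dt) * [p*16.759452 + (1-p)*2.337364] = 8.787279
  V(2,2) = exp(-r*dt) * [p*2.337364 + (1-p)*0.000000] = 1.046603
  V(1,0) = exp(-r*dt) * [p*31.288024 + (1-p)*8.787279] = 18.832849
  V(1,1) = exp(-r*dt) * [p*8.787279 + (1-p)*1.046603] = 4.509126
  V(0,0) = exp(-r*dt) * [p*18.832849 + (1-p)*4.509126] = 10.907679

Answer: Price = V(0,0) = 10.9077


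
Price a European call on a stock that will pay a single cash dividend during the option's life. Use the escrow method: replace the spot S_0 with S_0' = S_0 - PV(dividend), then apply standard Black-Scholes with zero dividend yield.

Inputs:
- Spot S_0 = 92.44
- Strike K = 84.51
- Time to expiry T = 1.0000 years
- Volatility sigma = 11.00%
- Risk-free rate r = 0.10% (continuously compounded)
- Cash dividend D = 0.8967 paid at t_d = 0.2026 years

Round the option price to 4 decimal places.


Answer: Price = 8.4165

Derivation:
PV(D) = D * exp(-r * t_d) = 0.8967 * 0.99979742 = 0.89651835
S_0' = S_0 - PV(D) = 92.4400 - 0.89651835 = 91.54348165
d1 = (ln(S_0'/K) + (r + sigma^2/2)*T) / (sigma*sqrt(T)) = 0.79085635
d2 = d1 - sigma*sqrt(T) = 0.68085635
exp(-rT) = 0.99900050
N(d1) = 0.78548609; N(d2) = 0.75201880
C = S_0' * N(d1) - K * exp(-rT) * N(d2) = 91.54348165 * 0.78548609 - 84.5100 * 0.99900050 * 0.75201880 = 8.4165


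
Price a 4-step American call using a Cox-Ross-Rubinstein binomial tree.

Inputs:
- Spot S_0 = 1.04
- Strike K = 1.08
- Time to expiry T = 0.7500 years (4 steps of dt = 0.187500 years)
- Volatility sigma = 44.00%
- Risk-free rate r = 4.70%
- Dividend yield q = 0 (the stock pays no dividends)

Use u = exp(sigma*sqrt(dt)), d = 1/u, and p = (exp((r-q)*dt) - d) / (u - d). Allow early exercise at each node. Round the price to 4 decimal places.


Answer: Price = V(0,0) = 0.1531

Derivation:
dt = T/N = 0.187500
u = exp(sigma*sqrt(dt)) = 1.209885; d = 1/u = 0.826525
p = (exp((r-q)*dt) - d) / (u - d) = 0.475601
Discount per step: exp(-r*dt) = 0.991226
Stock lattice S(k, i) with i counting down-moves:
  k=0: S(0,0) = 1.0400
  k=1: S(1,0) = 1.2583; S(1,1) = 0.8596
  k=2: S(2,0) = 1.5224; S(2,1) = 1.0400; S(2,2) = 0.7105
  k=3: S(3,0) = 1.8419; S(3,1) = 1.2583; S(3,2) = 0.8596; S(3,3) = 0.5872
  k=4: S(4,0) = 2.2285; S(4,1) = 1.5224; S(4,2) = 1.0400; S(4,3) = 0.7105; S(4,4) = 0.4854
Terminal payoffs V(N, i) = max(S_T - K, 0):
  V(4,0) = 1.148487; V(4,1) = 0.442375; V(4,2) = 0.000000; V(4,3) = 0.000000; V(4,4) = 0.000000
Backward induction: V(k, i) = exp(-r*dt) * [p * V(k+1, i) + (1-p) * V(k+1, i+1)]; then take max(V_cont, immediate exercise) for American.
  V(3,0) = exp(-r*dt) * [p*1.148487 + (1-p)*0.442375] = 0.771375; exercise = 0.761900; V(3,0) = max -> 0.771375
  V(3,1) = exp(-r*dt) * [p*0.442375 + (1-p)*0.000000] = 0.208548; exercise = 0.178281; V(3,1) = max -> 0.208548
  V(3,2) = exp(-r*dt) * [p*0.000000 + (1-p)*0.000000] = 0.000000; exercise = 0.000000; V(3,2) = max -> 0.000000
  V(3,3) = exp(-r*dt) * [p*0.000000 + (1-p)*0.000000] = 0.000000; exercise = 0.000000; V(3,3) = max -> 0.000000
  V(2,0) = exp(-r*dt) * [p*0.771375 + (1-p)*0.208548] = 0.472051; exercise = 0.442375; V(2,0) = max -> 0.472051
  V(2,1) = exp(-r*dt) * [p*0.208548 + (1-p)*0.000000] = 0.098316; exercise = 0.000000; V(2,1) = max -> 0.098316
  V(2,2) = exp(-r*dt) * [p*0.000000 + (1-p)*0.000000] = 0.000000; exercise = 0.000000; V(2,2) = max -> 0.000000
  V(1,0) = exp(-r*dt) * [p*0.472051 + (1-p)*0.098316] = 0.273643; exercise = 0.178281; V(1,0) = max -> 0.273643
  V(1,1) = exp(-r*dt) * [p*0.098316 + (1-p)*0.000000] = 0.046349; exercise = 0.000000; V(1,1) = max -> 0.046349
  V(0,0) = exp(-r*dt) * [p*0.273643 + (1-p)*0.046349] = 0.153095; exercise = 0.000000; V(0,0) = max -> 0.153095


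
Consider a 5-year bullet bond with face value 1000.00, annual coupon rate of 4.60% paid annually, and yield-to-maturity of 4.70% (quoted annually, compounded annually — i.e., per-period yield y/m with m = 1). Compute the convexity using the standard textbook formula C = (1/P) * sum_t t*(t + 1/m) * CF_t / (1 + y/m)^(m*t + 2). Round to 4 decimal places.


Answer: Convexity = 24.3054

Derivation:
Coupon per period c = face * coupon_rate / m = 46.000000
Periods per year m = 1; per-period yield y/m = 0.047000
Number of cashflows N = 5
Cashflows (t years, CF_t, discount factor 1/(1+y/m)^(m*t), PV):
  t = 1.0000: CF_t = 46.000000, DF = 0.955110, PV = 43.935053
  t = 2.0000: CF_t = 46.000000, DF = 0.912235, PV = 41.962801
  t = 3.0000: CF_t = 46.000000, DF = 0.871284, PV = 40.079084
  t = 4.0000: CF_t = 46.000000, DF = 0.832172, PV = 38.279927
  t = 5.0000: CF_t = 1046.000000, DF = 0.794816, PV = 831.377518
Price P = sum_t PV_t = 995.634383
Convexity numerator sum_t t*(t + 1/m) * CF_t / (1+y/m)^(m*t + 2):
  t = 1.0000: term = 80.158168
  t = 2.0000: term = 229.679564
  t = 3.0000: term = 438.738422
  t = 4.0000: term = 698.405639
  t = 5.0000: term = 22752.345161
Convexity = (1/P) * sum = 24199.326955 / 995.634383 = 24.305435


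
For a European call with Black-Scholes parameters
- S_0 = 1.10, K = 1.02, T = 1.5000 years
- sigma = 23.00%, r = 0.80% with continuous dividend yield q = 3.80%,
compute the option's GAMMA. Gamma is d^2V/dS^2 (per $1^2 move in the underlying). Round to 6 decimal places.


d1 = 0.2491470181; d2 = -0.0325443023
phi(d1) = 0.3867504401; exp(-qT) = 0.9445940694; exp(-rT) = 0.9880717129
Gamma = exp(-qT) * phi(d1) / (S * sigma * sqrt(T)) = 0.9445940694 * 0.3867504401 / (1.1000 * 0.2300 * 1.2247448714) = 1.178989

Answer: Gamma = 1.178989


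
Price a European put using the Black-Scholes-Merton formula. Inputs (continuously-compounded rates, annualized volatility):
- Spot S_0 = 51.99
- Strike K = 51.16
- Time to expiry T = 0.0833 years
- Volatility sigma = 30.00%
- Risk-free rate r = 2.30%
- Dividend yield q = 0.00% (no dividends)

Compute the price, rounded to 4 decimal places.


Answer: Price = 1.3536

Derivation:
d1 = (ln(S/K) + (r - q + 0.5*sigma^2) * T) / (sigma * sqrt(T)) = 0.25128788
d2 = d1 - sigma * sqrt(T) = 0.16470266
exp(-rT) = 0.99808593; exp(-qT) = 1.00000000
P = K * exp(-rT) * N(-d2) - S_0 * exp(-qT) * N(-d1)
N(-d1) = 0.40079577; N(-d2) = 0.43458901
P = 51.1600 * 0.99808593 * 0.43458901 - 51.9900 * 1.00000000 * 0.40079577 = 1.3536


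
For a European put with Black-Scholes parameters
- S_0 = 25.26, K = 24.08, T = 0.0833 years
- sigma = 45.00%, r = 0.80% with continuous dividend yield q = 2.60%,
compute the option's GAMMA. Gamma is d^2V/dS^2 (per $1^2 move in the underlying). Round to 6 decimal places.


d1 = 0.4217442088; d2 = 0.2918663816
phi(d1) = 0.3649946358; exp(-qT) = 0.9978365437; exp(-rT) = 0.9993338220
Gamma = exp(-qT) * phi(d1) / (S * sigma * sqrt(T)) = 0.9978365437 * 0.3649946358 / (25.2600 * 0.4500 * 0.2886173938) = 0.111014

Answer: Gamma = 0.111014


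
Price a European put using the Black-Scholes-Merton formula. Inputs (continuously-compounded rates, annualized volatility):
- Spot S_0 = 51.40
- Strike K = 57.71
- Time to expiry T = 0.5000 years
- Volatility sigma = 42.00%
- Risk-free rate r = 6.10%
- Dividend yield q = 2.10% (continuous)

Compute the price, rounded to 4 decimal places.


Answer: Price = 9.1852

Derivation:
d1 = (ln(S/K) + (r - q + 0.5*sigma^2) * T) / (sigma * sqrt(T)) = -0.17405702
d2 = d1 - sigma * sqrt(T) = -0.47104186
exp(-rT) = 0.96996043; exp(-qT) = 0.98955493
P = K * exp(-rT) * N(-d2) - S_0 * exp(-qT) * N(-d1)
N(-d1) = 0.56908967; N(-d2) = 0.68119458
P = 57.7100 * 0.96996043 * 0.68119458 - 51.4000 * 0.98955493 * 0.56908967 = 9.1852


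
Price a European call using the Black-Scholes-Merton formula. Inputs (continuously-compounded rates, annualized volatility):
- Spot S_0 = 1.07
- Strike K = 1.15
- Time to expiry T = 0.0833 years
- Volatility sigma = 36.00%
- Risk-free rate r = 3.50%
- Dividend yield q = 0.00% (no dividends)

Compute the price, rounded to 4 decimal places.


Answer: Price = 0.0174

Derivation:
d1 = (ln(S/K) + (r - q + 0.5*sigma^2) * T) / (sigma * sqrt(T)) = -0.61394192
d2 = d1 - sigma * sqrt(T) = -0.71784418
exp(-rT) = 0.99708875; exp(-qT) = 1.00000000
C = S_0 * exp(-qT) * N(d1) - K * exp(-rT) * N(d2)
N(d1) = 0.26962685; N(d2) = 0.23642668
C = 1.0700 * 1.00000000 * 0.26962685 - 1.1500 * 0.99708875 * 0.23642668 = 0.0174


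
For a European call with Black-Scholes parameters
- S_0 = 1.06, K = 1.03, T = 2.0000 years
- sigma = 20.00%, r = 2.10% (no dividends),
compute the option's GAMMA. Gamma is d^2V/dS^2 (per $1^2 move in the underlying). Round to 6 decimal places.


d1 = 0.3914193331; d2 = 0.1085766206
phi(d1) = 0.3695227095; exp(-qT) = 1.0000000000; exp(-rT) = 0.9588697806
Gamma = exp(-qT) * phi(d1) / (S * sigma * sqrt(T)) = 1.0000000000 * 0.3695227095 / (1.0600 * 0.2000 * 1.4142135624) = 1.232509

Answer: Gamma = 1.232509


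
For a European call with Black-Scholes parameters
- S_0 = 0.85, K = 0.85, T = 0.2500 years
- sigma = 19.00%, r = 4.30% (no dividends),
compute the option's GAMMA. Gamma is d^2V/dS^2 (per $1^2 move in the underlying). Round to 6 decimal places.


Answer: Gamma = 4.877112

Derivation:
d1 = 0.1606578947; d2 = 0.0656578947
phi(d1) = 0.3938268187; exp(-qT) = 1.0000000000; exp(-rT) = 0.9893075748
Gamma = exp(-qT) * phi(d1) / (S * sigma * sqrt(T)) = 1.0000000000 * 0.3938268187 / (0.8500 * 0.1900 * 0.5000000000) = 4.877112


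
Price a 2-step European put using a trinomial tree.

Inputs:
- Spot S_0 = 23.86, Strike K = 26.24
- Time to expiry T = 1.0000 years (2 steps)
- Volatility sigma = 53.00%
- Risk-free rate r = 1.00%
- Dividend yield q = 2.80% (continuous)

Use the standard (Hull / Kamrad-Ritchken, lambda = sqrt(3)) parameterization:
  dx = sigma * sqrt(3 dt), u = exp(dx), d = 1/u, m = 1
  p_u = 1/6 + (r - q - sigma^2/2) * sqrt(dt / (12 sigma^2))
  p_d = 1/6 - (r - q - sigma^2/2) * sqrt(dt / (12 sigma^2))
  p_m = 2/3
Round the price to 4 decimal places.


Answer: Price = V(0,0) = 6.3128

Derivation:
dt = T/N = 0.500000; dx = sigma*sqrt(3*dt) = 0.649115
u = exp(dx) = 1.913846; d = 1/u = 0.522508
p_u = 0.105641, p_m = 0.666667, p_d = 0.227692
Discount per step: exp(-r*dt) = 0.995012
Stock lattice S(k, j) with j the centered position index:
  k=0: S(0,+0) = 23.8600
  k=1: S(1,-1) = 12.4670; S(1,+0) = 23.8600; S(1,+1) = 45.6644
  k=2: S(2,-2) = 6.5141; S(2,-1) = 12.4670; S(2,+0) = 23.8600; S(2,+1) = 45.6644; S(2,+2) = 87.3946
Terminal payoffs V(N, j) = max(K - S_T, 0):
  V(2,-2) = 19.725869; V(2,-1) = 13.772957; V(2,+0) = 2.380000; V(2,+1) = 0.000000; V(2,+2) = 0.000000
Backward induction: V(k, j) = exp(-r*dt) * [p_u * V(k+1, j+1) + p_m * V(k+1, j) + p_d * V(k+1, j-1)]
  V(1,-1) = exp(-r*dt) * [p_u*2.380000 + p_m*13.772957 + p_d*19.725869] = 13.855371
  V(1,+0) = exp(-r*dt) * [p_u*0.000000 + p_m*2.380000 + p_d*13.772957] = 4.699105
  V(1,+1) = exp(-r*dt) * [p_u*0.000000 + p_m*0.000000 + p_d*2.380000] = 0.539204
  V(0,+0) = exp(-r*dt) * [p_u*0.539204 + p_m*4.699105 + p_d*13.855371] = 6.312814


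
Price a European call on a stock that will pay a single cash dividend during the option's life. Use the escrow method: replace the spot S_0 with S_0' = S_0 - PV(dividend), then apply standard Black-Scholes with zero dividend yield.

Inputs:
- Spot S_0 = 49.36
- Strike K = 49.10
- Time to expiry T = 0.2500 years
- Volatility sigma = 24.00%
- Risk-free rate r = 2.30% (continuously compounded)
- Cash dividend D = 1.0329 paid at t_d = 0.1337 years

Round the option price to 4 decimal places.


PV(D) = D * exp(-r * t_d) = 1.0329 * 0.99692962 = 1.02972861
S_0' = S_0 - PV(D) = 49.3600 - 1.02972861 = 48.33027139
d1 = (ln(S_0'/K) + (r + sigma^2/2)*T) / (sigma*sqrt(T)) = -0.02375778
d2 = d1 - sigma*sqrt(T) = -0.14375778
exp(-rT) = 0.99426650
N(d1) = 0.49052291; N(d2) = 0.44284587
C = S_0' * N(d1) - K * exp(-rT) * N(d2) = 48.33027139 * 0.49052291 - 49.1000 * 0.99426650 * 0.44284587 = 2.0880

Answer: Price = 2.0880


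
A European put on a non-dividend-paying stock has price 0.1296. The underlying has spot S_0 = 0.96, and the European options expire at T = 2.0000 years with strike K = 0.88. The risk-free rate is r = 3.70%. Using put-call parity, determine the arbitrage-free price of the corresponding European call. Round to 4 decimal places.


Put-call parity: C - P = S_0 * exp(-qT) - K * exp(-rT).
S_0 * exp(-qT) = 0.9600 * 1.00000000 = 0.96000000
K * exp(-rT) = 0.8800 * 0.92867169 = 0.81723109
C = P + S*exp(-qT) - K*exp(-rT)
C = 0.1296 + 0.96000000 - 0.81723109 = 0.2724

Answer: Call price = 0.2724


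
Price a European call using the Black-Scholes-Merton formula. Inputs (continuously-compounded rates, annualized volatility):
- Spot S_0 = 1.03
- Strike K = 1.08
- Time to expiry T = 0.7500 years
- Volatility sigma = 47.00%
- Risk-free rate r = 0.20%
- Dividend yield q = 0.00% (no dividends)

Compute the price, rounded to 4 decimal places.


d1 = (ln(S/K) + (r - q + 0.5*sigma^2) * T) / (sigma * sqrt(T)) = 0.09074291
d2 = d1 - sigma * sqrt(T) = -0.31628903
exp(-rT) = 0.99850112; exp(-qT) = 1.00000000
C = S_0 * exp(-qT) * N(d1) - K * exp(-rT) * N(d2)
N(d1) = 0.53615156; N(d2) = 0.37589157
C = 1.0300 * 1.00000000 * 0.53615156 - 1.0800 * 0.99850112 * 0.37589157 = 0.1469

Answer: Price = 0.1469


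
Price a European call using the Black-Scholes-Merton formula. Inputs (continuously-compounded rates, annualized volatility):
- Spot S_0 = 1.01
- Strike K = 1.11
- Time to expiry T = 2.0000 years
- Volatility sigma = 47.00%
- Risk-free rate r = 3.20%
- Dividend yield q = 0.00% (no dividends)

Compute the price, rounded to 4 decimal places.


d1 = (ln(S/K) + (r - q + 0.5*sigma^2) * T) / (sigma * sqrt(T)) = 0.28658935
d2 = d1 - sigma * sqrt(T) = -0.37809103
exp(-rT) = 0.93800500; exp(-qT) = 1.00000000
C = S_0 * exp(-qT) * N(d1) - K * exp(-rT) * N(d2)
N(d1) = 0.61278661; N(d2) = 0.35268149
C = 1.0100 * 1.00000000 * 0.61278661 - 1.1100 * 0.93800500 * 0.35268149 = 0.2517

Answer: Price = 0.2517


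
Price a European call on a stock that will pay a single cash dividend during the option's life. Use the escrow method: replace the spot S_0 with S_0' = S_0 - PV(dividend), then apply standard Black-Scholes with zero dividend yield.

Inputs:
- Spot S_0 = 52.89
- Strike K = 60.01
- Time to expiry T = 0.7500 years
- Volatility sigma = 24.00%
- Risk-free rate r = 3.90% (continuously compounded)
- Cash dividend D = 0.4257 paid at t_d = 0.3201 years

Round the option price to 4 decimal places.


PV(D) = D * exp(-r * t_d) = 0.4257 * 0.98759370 = 0.42041864
S_0' = S_0 - PV(D) = 52.8900 - 0.42041864 = 52.46958136
d1 = (ln(S_0'/K) + (r + sigma^2/2)*T) / (sigma*sqrt(T)) = -0.40139130
d2 = d1 - sigma*sqrt(T) = -0.60923740
exp(-rT) = 0.97117364
N(d1) = 0.34406603; N(d2) = 0.27118355
C = S_0' * N(d1) - K * exp(-rT) * N(d2) = 52.46958136 * 0.34406603 - 60.0100 * 0.97117364 * 0.27118355 = 2.2484

Answer: Price = 2.2484


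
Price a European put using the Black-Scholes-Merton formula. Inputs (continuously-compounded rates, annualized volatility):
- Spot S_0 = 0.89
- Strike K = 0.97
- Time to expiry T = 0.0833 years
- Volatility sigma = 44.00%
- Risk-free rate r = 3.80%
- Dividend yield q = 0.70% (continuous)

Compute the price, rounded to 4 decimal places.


Answer: Price = 0.0955

Derivation:
d1 = (ln(S/K) + (r - q + 0.5*sigma^2) * T) / (sigma * sqrt(T)) = -0.59396714
d2 = d1 - sigma * sqrt(T) = -0.72095879
exp(-rT) = 0.99683960; exp(-qT) = 0.99941707
P = K * exp(-rT) * N(-d2) - S_0 * exp(-qT) * N(-d1)
N(-d1) = 0.72373295; N(-d2) = 0.76453257
P = 0.9700 * 0.99683960 * 0.76453257 - 0.8900 * 0.99941707 * 0.72373295 = 0.0955


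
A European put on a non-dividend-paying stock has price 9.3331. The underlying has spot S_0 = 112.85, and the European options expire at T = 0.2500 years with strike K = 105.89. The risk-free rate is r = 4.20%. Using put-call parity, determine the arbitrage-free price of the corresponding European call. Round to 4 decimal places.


Put-call parity: C - P = S_0 * exp(-qT) - K * exp(-rT).
S_0 * exp(-qT) = 112.8500 * 1.00000000 = 112.85000000
K * exp(-rT) = 105.8900 * 0.98955493 = 104.78397181
C = P + S*exp(-qT) - K*exp(-rT)
C = 9.3331 + 112.85000000 - 104.78397181 = 17.3991

Answer: Call price = 17.3991


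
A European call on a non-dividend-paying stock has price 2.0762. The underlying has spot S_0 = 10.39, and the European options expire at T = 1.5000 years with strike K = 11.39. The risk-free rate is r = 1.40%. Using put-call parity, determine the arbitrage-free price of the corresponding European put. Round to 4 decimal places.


Answer: Put price = 2.8395

Derivation:
Put-call parity: C - P = S_0 * exp(-qT) - K * exp(-rT).
S_0 * exp(-qT) = 10.3900 * 1.00000000 = 10.39000000
K * exp(-rT) = 11.3900 * 0.97921896 = 11.15330401
P = C - S*exp(-qT) + K*exp(-rT)
P = 2.0762 - 10.39000000 + 11.15330401 = 2.8395


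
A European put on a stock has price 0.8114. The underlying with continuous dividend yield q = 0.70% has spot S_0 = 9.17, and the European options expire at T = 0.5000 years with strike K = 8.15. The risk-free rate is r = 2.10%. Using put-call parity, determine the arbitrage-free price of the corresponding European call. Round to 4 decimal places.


Put-call parity: C - P = S_0 * exp(-qT) - K * exp(-rT).
S_0 * exp(-qT) = 9.1700 * 0.99650612 = 9.13796110
K * exp(-rT) = 8.1500 * 0.98955493 = 8.06487270
C = P + S*exp(-qT) - K*exp(-rT)
C = 0.8114 + 9.13796110 - 8.06487270 = 1.8845

Answer: Call price = 1.8845


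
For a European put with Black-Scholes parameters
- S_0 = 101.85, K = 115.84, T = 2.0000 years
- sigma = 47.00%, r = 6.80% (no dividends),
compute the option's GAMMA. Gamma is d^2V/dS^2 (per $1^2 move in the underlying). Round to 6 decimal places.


Answer: Gamma = 0.005556

Derivation:
d1 = 0.3433096912; d2 = -0.3213706831
phi(d1) = 0.3761116248; exp(-qT) = 1.0000000000; exp(-rT) = 0.8728426325
Gamma = exp(-qT) * phi(d1) / (S * sigma * sqrt(T)) = 1.0000000000 * 0.3761116248 / (101.8500 * 0.4700 * 1.4142135624) = 0.005556


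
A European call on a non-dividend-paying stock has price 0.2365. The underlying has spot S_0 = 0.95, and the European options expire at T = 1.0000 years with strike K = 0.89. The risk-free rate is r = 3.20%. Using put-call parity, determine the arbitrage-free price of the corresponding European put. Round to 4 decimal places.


Answer: Put price = 0.1485

Derivation:
Put-call parity: C - P = S_0 * exp(-qT) - K * exp(-rT).
S_0 * exp(-qT) = 0.9500 * 1.00000000 = 0.95000000
K * exp(-rT) = 0.8900 * 0.96850658 = 0.86197086
P = C - S*exp(-qT) + K*exp(-rT)
P = 0.2365 - 0.95000000 + 0.86197086 = 0.1485


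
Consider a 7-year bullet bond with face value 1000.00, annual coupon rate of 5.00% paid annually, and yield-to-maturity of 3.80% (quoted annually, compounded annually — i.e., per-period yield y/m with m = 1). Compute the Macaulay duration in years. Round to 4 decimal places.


Coupon per period c = face * coupon_rate / m = 50.000000
Periods per year m = 1; per-period yield y/m = 0.038000
Number of cashflows N = 7
Cashflows (t years, CF_t, discount factor 1/(1+y/m)^(m*t), PV):
  t = 1.0000: CF_t = 50.000000, DF = 0.963391, PV = 48.169557
  t = 2.0000: CF_t = 50.000000, DF = 0.928122, PV = 46.406124
  t = 3.0000: CF_t = 50.000000, DF = 0.894145, PV = 44.707249
  t = 4.0000: CF_t = 50.000000, DF = 0.861411, PV = 43.070567
  t = 5.0000: CF_t = 50.000000, DF = 0.829876, PV = 41.493803
  t = 6.0000: CF_t = 50.000000, DF = 0.799495, PV = 39.974762
  t = 7.0000: CF_t = 1050.000000, DF = 0.770227, PV = 808.737953
Price P = sum_t PV_t = 1072.560014
Macaulay numerator sum_t t * PV_t:
  t * PV_t at t = 1.0000: 48.169557
  t * PV_t at t = 2.0000: 92.812248
  t * PV_t at t = 3.0000: 134.121746
  t * PV_t at t = 4.0000: 172.282268
  t * PV_t at t = 5.0000: 207.469013
  t * PV_t at t = 6.0000: 239.848570
  t * PV_t at t = 7.0000: 5661.165671
Macaulay duration D = (sum_t t * PV_t) / P = 6555.869074 / 1072.560014 = 6.112356

Answer: Macaulay duration = 6.1124 years


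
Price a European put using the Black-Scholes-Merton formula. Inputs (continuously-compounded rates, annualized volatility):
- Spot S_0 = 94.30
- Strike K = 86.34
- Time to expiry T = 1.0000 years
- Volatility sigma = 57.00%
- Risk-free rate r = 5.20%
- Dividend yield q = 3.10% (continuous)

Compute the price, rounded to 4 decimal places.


d1 = (ln(S/K) + (r - q + 0.5*sigma^2) * T) / (sigma * sqrt(T)) = 0.47655824
d2 = d1 - sigma * sqrt(T) = -0.09344176
exp(-rT) = 0.94932887; exp(-qT) = 0.96947557
P = K * exp(-rT) * N(-d2) - S_0 * exp(-qT) * N(-d1)
N(-d1) = 0.31683836; N(-d2) = 0.53722369
P = 86.3400 * 0.94932887 * 0.53722369 - 94.3000 * 0.96947557 * 0.31683836 = 15.0677

Answer: Price = 15.0677


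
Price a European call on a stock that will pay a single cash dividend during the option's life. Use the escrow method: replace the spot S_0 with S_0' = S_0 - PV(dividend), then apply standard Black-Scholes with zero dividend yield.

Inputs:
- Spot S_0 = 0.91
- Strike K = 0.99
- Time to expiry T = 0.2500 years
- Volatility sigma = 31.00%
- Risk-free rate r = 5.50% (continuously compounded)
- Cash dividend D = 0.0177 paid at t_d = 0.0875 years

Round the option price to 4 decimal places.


PV(D) = D * exp(-r * t_d) = 0.0177 * 0.99519906 = 0.01761502
S_0' = S_0 - PV(D) = 0.9100 - 0.01761502 = 0.89238498
d1 = (ln(S_0'/K) + (r + sigma^2/2)*T) / (sigma*sqrt(T)) = -0.50351494
d2 = d1 - sigma*sqrt(T) = -0.65851494
exp(-rT) = 0.98634410
N(d1) = 0.30730114; N(d2) = 0.25510365
C = S_0' * N(d1) - K * exp(-rT) * N(d2) = 0.89238498 * 0.30730114 - 0.9900 * 0.98634410 * 0.25510365 = 0.0251

Answer: Price = 0.0251


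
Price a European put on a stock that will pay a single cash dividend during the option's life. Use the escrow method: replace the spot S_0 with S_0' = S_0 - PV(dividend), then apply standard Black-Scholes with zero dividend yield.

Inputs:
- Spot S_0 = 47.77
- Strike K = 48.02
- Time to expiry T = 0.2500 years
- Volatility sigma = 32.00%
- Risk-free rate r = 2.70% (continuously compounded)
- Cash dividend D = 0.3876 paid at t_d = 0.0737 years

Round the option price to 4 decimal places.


Answer: Price = 3.1908

Derivation:
PV(D) = D * exp(-r * t_d) = 0.3876 * 0.99801208 = 0.38682948
S_0' = S_0 - PV(D) = 47.7700 - 0.38682948 = 47.38317052
d1 = (ln(S_0'/K) + (r + sigma^2/2)*T) / (sigma*sqrt(T)) = 0.03874702
d2 = d1 - sigma*sqrt(T) = -0.12125298
exp(-rT) = 0.99327273
N(-d1) = 0.48454604; N(-d2) = 0.54825467
P = K * exp(-rT) * N(-d2) - S_0' * N(-d1) = 48.0200 * 0.99327273 * 0.54825467 - 47.38317052 * 0.48454604 = 3.1908
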